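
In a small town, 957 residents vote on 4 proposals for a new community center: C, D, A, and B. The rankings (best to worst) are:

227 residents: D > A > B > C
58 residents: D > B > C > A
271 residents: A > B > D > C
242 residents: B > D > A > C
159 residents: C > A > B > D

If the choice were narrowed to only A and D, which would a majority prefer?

Voters preferring A to D: 430; preferring D to A: 527.
D wins the head-to-head.

D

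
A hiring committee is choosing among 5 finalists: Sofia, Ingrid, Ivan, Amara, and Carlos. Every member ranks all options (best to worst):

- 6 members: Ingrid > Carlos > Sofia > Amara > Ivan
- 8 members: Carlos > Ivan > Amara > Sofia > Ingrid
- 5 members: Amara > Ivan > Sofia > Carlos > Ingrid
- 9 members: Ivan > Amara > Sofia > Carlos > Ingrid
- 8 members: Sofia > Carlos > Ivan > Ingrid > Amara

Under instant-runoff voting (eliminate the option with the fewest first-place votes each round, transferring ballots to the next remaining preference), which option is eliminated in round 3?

Sofia

Round 1: Sofia 8, Ingrid 6, Ivan 9, Amara 5, Carlos 8. Eliminate Amara.
Round 2: Sofia 8, Ingrid 6, Ivan 14, Carlos 8. Eliminate Ingrid.
Round 3: Sofia 8, Ivan 14, Carlos 14. Eliminate Sofia.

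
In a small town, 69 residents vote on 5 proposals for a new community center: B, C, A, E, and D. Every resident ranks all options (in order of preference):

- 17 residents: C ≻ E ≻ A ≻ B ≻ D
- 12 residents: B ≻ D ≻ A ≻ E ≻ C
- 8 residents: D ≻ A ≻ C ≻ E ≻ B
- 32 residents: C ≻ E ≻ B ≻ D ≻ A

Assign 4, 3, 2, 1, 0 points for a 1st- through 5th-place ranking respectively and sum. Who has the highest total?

C

B: 17·1 + 12·4 + 8·0 + 32·2 = 129
C: 17·4 + 12·0 + 8·2 + 32·4 = 212
A: 17·2 + 12·2 + 8·3 + 32·0 = 82
E: 17·3 + 12·1 + 8·1 + 32·3 = 167
D: 17·0 + 12·3 + 8·4 + 32·1 = 100
C has the highest Borda score (212).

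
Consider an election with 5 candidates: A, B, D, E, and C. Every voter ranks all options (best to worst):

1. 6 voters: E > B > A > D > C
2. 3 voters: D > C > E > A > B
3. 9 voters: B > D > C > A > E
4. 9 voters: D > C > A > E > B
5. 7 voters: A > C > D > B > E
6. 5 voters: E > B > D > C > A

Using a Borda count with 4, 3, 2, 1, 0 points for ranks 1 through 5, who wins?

A: 6·2 + 3·1 + 9·1 + 9·2 + 7·4 + 5·0 = 70
B: 6·3 + 3·0 + 9·4 + 9·0 + 7·1 + 5·3 = 76
D: 6·1 + 3·4 + 9·3 + 9·4 + 7·2 + 5·2 = 105
E: 6·4 + 3·2 + 9·0 + 9·1 + 7·0 + 5·4 = 59
C: 6·0 + 3·3 + 9·2 + 9·3 + 7·3 + 5·1 = 80
D has the highest Borda score (105).

D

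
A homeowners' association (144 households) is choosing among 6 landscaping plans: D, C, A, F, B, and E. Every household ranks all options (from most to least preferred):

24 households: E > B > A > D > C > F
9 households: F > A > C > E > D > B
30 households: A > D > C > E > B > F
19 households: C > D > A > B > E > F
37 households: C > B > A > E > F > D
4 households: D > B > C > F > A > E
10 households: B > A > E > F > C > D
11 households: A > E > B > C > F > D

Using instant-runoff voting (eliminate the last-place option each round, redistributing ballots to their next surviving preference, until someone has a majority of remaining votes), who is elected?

A

Round 1: D 4, C 56, A 41, F 9, B 10, E 24. Eliminate D.
Round 2: C 56, A 41, F 9, B 14, E 24. Eliminate F.
Round 3: C 56, A 50, B 14, E 24. Eliminate B.
Round 4: C 60, A 60, E 24. Eliminate E.
Round 5: C 60, A 84. A has a majority.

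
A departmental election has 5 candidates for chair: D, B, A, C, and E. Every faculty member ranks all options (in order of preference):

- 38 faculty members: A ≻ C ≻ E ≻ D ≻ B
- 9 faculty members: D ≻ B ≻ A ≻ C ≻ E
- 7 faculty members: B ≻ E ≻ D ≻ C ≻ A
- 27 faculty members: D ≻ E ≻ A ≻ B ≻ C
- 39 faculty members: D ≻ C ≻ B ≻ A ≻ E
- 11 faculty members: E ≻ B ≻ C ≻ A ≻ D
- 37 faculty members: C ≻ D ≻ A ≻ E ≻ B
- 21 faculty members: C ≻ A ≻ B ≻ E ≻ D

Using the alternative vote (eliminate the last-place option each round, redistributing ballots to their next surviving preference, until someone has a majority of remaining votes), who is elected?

Round 1: D 75, B 7, A 38, C 58, E 11. Eliminate B.
Round 2: D 75, A 38, C 58, E 18. Eliminate E.
Round 3: D 82, A 38, C 69. Eliminate A.
Round 4: D 82, C 107. C has a majority.

C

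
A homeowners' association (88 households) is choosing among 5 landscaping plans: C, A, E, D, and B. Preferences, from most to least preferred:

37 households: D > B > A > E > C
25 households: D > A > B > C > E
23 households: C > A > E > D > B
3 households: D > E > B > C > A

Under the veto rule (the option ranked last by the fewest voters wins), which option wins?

Last-place votes: C 37, A 3, E 25, D 0, B 23.
D is ranked last by the fewest voters, so D wins.

D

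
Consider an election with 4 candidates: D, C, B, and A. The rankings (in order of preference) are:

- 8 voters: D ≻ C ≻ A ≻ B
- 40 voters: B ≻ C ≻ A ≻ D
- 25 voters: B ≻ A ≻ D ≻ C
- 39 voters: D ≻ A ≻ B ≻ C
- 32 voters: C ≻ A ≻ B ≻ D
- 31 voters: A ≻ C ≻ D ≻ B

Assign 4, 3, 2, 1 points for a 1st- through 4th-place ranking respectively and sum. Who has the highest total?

A

D: 8·4 + 40·1 + 25·2 + 39·4 + 32·1 + 31·2 = 372
C: 8·3 + 40·3 + 25·1 + 39·1 + 32·4 + 31·3 = 429
B: 8·1 + 40·4 + 25·4 + 39·2 + 32·2 + 31·1 = 441
A: 8·2 + 40·2 + 25·3 + 39·3 + 32·3 + 31·4 = 508
A has the highest Borda score (508).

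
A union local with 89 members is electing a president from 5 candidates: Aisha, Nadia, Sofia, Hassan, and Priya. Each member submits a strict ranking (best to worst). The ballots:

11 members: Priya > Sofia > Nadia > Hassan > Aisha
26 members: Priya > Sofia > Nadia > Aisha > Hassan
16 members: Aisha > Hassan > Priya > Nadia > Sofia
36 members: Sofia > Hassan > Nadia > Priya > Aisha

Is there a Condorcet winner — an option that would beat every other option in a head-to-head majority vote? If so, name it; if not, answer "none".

none

Checking pairwise contests:
Nadia beats Aisha 73–16.
Sofia beats Nadia 73–16.
Priya beats Sofia 53–36.
Sofia beats Hassan 73–16.
Hassan beats Priya 52–37.
Every option loses at least one head-to-head, so there is no Condorcet winner.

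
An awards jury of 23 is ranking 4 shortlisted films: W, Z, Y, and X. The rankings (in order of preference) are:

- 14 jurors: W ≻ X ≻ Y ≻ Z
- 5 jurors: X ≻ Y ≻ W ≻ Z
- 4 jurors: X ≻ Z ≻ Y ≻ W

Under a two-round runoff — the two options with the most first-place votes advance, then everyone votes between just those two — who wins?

W

Round 1 first-place votes: W 14, Z 0, Y 0, X 9.
W and X advance.
Runoff: W is preferred to X by 14 voters; X by 9.
W wins the runoff.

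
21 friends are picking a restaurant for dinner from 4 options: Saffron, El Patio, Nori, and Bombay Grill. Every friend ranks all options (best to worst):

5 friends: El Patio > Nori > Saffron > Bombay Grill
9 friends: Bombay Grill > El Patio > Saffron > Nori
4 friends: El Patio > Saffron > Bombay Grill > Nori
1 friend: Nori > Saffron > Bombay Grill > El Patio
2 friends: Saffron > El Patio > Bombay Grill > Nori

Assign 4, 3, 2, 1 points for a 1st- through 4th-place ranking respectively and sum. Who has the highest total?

Saffron: 5·2 + 9·2 + 4·3 + 1·3 + 2·4 = 51
El Patio: 5·4 + 9·3 + 4·4 + 1·1 + 2·3 = 70
Nori: 5·3 + 9·1 + 4·1 + 1·4 + 2·1 = 34
Bombay Grill: 5·1 + 9·4 + 4·2 + 1·2 + 2·2 = 55
El Patio has the highest Borda score (70).

El Patio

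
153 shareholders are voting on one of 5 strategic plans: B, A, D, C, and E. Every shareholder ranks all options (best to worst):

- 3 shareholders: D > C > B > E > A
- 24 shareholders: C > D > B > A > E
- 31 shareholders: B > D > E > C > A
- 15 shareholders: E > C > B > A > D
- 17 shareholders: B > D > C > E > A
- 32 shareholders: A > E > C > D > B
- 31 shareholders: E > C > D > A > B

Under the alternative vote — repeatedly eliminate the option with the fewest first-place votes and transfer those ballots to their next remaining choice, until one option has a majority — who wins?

Round 1: B 48, A 32, D 3, C 24, E 46. Eliminate D.
Round 2: B 48, A 32, C 27, E 46. Eliminate C.
Round 3: B 75, A 32, E 46. Eliminate A.
Round 4: B 75, E 78. E has a majority.

E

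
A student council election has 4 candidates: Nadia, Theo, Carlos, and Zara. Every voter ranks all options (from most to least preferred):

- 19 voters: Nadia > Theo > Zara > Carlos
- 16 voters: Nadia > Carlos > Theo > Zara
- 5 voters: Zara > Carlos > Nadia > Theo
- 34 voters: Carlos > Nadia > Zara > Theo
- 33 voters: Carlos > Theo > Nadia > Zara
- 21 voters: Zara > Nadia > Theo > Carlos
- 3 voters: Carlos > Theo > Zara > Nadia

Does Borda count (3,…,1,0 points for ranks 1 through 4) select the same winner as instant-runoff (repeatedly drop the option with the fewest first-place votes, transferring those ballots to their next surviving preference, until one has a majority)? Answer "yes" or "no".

Borda — scores: Nadia 253, Theo 147, Carlos 252, Zara 134. Winner: Nadia.
Instant-runoff — R1 Nadia 35, Theo 0, Carlos 70, Zara 26 (Carlos winner). Winner: Carlos.
The two methods disagree.

no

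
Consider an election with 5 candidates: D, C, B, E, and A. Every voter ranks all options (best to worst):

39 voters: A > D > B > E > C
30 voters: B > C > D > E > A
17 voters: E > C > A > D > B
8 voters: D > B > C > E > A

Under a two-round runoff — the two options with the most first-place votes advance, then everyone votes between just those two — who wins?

Round 1 first-place votes: D 8, C 0, B 30, E 17, A 39.
A and B advance.
Runoff: A is preferred to B by 56 voters; B by 38.
A wins the runoff.

A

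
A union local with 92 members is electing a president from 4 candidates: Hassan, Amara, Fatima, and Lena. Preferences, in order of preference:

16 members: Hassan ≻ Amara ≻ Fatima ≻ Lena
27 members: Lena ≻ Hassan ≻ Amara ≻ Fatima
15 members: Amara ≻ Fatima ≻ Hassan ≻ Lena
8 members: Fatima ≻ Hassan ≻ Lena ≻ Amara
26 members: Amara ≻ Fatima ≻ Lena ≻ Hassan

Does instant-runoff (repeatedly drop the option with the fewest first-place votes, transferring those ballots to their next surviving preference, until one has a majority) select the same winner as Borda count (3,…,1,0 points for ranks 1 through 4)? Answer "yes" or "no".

Instant-runoff — R1 Hassan 16, Amara 41, Fatima 8, Lena 27 (Fatima out); R2 Hassan 24, Amara 41, Lena 27 (Hassan out); R3 Amara 57, Lena 35 (Amara winner). Winner: Amara.
Borda — scores: Hassan 133, Amara 182, Fatima 122, Lena 115. Winner: Amara.
The two methods agree.

yes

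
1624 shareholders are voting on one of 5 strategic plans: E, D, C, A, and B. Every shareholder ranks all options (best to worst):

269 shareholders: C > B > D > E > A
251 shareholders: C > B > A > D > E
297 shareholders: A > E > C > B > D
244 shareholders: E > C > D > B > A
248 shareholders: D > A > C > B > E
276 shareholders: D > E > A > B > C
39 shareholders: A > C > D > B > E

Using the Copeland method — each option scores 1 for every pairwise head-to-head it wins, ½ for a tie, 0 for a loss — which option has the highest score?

A

E: beats C and B; loses to D and A → score 2.
D: beats E and A; loses to C and B → score 2.
C: beats D and B; loses to E and A → score 2.
A: beats E, C, and B; loses to D → score 3.
B: beats D; loses to E, C, and A → score 1.
A has the best pairwise record.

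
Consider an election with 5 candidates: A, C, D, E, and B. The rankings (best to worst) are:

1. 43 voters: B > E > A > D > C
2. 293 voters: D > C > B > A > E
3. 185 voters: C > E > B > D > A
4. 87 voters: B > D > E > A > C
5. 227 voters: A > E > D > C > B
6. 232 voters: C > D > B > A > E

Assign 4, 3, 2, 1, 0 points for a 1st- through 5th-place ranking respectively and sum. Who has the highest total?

A: 43·2 + 293·1 + 185·0 + 87·1 + 227·4 + 232·1 = 1606
C: 43·0 + 293·3 + 185·4 + 87·0 + 227·1 + 232·4 = 2774
D: 43·1 + 293·4 + 185·1 + 87·3 + 227·2 + 232·3 = 2811
E: 43·3 + 293·0 + 185·3 + 87·2 + 227·3 + 232·0 = 1539
B: 43·4 + 293·2 + 185·2 + 87·4 + 227·0 + 232·2 = 1940
D has the highest Borda score (2811).

D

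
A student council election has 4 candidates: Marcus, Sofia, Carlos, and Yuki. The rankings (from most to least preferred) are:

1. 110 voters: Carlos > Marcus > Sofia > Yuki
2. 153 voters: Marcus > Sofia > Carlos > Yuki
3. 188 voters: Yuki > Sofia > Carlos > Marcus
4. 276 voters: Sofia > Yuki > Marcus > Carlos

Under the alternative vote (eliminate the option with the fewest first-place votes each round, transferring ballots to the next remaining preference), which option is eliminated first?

Round 1: Marcus 153, Sofia 276, Carlos 110, Yuki 188. Eliminate Carlos.

Carlos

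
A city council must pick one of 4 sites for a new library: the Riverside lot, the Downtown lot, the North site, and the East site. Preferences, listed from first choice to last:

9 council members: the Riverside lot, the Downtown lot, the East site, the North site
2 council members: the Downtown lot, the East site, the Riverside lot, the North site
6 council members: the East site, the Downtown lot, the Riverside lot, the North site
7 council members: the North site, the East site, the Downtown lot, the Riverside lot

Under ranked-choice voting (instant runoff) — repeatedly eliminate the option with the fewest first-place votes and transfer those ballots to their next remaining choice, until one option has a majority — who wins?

Round 1: the Riverside lot 9, the Downtown lot 2, the North site 7, the East site 6. Eliminate the Downtown lot.
Round 2: the Riverside lot 9, the North site 7, the East site 8. Eliminate the North site.
Round 3: the Riverside lot 9, the East site 15. The East site has a majority.

the East site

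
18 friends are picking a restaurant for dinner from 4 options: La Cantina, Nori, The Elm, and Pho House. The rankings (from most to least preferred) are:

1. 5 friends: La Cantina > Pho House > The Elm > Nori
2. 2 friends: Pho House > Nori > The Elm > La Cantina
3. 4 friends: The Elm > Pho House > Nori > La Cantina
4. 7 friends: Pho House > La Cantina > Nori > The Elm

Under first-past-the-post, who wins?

First-place votes: La Cantina 5, Nori 0, The Elm 4, Pho House 9.
Pho House has the most first-place votes.

Pho House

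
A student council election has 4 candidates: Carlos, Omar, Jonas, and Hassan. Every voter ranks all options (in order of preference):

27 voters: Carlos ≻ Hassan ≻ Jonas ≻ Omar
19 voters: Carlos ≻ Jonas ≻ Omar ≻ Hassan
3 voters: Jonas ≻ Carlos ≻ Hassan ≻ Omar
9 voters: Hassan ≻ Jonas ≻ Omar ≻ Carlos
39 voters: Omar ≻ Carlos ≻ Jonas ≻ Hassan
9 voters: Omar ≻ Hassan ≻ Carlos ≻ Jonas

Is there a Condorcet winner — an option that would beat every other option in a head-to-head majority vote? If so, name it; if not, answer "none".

Checking pairwise contests:
Omar beats Carlos 57–49.
Jonas beats Omar 58–48.
Carlos beats Jonas 94–12.
Carlos beats Hassan 88–18.
Every option loses at least one head-to-head, so there is no Condorcet winner.

none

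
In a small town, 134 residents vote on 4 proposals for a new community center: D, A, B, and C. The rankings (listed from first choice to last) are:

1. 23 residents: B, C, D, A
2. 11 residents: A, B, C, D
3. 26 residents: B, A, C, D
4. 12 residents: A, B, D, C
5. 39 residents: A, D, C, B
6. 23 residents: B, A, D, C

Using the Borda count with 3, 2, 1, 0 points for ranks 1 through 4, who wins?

A

D: 23·1 + 11·0 + 26·0 + 12·1 + 39·2 + 23·1 = 136
A: 23·0 + 11·3 + 26·2 + 12·3 + 39·3 + 23·2 = 284
B: 23·3 + 11·2 + 26·3 + 12·2 + 39·0 + 23·3 = 262
C: 23·2 + 11·1 + 26·1 + 12·0 + 39·1 + 23·0 = 122
A has the highest Borda score (284).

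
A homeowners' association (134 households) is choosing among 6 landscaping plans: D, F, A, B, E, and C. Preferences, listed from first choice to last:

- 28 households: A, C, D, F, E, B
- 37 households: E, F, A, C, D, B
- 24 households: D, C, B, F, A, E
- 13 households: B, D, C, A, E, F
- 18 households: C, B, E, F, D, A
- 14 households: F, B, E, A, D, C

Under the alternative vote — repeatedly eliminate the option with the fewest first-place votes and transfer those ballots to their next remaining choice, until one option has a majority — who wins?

Round 1: D 24, F 14, A 28, B 13, E 37, C 18. Eliminate B.
Round 2: D 37, F 14, A 28, E 37, C 18. Eliminate F.
Round 3: D 37, A 28, E 51, C 18. Eliminate C.
Round 4: D 37, A 28, E 69. E has a majority.

E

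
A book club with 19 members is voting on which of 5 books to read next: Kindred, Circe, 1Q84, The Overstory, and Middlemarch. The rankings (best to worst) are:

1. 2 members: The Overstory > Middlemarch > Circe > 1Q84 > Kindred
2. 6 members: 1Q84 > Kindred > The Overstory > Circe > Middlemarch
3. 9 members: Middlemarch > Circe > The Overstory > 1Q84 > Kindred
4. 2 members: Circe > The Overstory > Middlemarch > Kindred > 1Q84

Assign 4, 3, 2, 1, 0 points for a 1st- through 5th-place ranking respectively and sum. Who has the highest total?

Middlemarch

Kindred: 2·0 + 6·3 + 9·0 + 2·1 = 20
Circe: 2·2 + 6·1 + 9·3 + 2·4 = 45
1Q84: 2·1 + 6·4 + 9·1 + 2·0 = 35
The Overstory: 2·4 + 6·2 + 9·2 + 2·3 = 44
Middlemarch: 2·3 + 6·0 + 9·4 + 2·2 = 46
Middlemarch has the highest Borda score (46).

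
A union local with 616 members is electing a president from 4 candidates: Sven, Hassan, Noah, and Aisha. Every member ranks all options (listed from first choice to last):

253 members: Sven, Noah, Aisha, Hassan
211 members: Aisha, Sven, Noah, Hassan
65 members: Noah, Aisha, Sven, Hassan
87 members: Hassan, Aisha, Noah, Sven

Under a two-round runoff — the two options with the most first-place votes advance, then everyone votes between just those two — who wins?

Aisha

Round 1 first-place votes: Sven 253, Hassan 87, Noah 65, Aisha 211.
Sven and Aisha advance.
Runoff: Sven is preferred to Aisha by 253 voters; Aisha by 363.
Aisha wins the runoff.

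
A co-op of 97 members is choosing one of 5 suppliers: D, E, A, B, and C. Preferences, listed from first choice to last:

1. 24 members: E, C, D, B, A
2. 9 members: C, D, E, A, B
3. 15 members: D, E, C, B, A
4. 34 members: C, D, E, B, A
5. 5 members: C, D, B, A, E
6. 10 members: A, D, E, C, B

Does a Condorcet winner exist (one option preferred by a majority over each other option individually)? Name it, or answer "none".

Checking pairwise contests:
C beats D 72–25.
D beats E 73–24.
D beats A 87–10.
D beats B 97–0.
E beats C 49–48.
Every option loses at least one head-to-head, so there is no Condorcet winner.

none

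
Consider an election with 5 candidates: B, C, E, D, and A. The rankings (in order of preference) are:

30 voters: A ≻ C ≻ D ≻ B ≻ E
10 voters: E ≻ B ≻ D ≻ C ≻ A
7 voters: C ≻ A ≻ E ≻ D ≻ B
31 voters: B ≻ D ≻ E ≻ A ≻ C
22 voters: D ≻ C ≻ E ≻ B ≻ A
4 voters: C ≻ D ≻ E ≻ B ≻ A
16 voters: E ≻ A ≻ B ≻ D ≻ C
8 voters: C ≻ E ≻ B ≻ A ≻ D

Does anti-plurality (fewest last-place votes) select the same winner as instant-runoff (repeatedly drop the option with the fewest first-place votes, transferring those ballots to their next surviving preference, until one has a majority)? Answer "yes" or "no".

no

Anti-plurality — last-place votes: B 7, C 47, E 30, D 8, A 36. Winner: B.
Instant-runoff — R1 B 31, C 19, E 26, D 22, A 30 (C out); R2 B 31, E 34, D 26, A 37 (D out); R3 B 31, E 60, A 37 (B out); R4 E 91, A 37 (E winner). Winner: E.
The two methods disagree.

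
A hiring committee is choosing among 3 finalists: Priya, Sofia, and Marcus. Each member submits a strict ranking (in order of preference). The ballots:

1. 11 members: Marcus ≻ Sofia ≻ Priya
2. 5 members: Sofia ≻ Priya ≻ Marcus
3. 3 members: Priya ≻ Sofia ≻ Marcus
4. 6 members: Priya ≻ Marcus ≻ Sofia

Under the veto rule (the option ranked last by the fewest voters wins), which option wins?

Sofia

Last-place votes: Priya 11, Sofia 6, Marcus 8.
Sofia is ranked last by the fewest voters, so Sofia wins.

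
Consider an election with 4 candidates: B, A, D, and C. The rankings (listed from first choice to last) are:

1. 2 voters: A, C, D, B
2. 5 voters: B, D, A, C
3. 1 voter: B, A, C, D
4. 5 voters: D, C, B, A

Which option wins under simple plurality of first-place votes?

B

First-place votes: B 6, A 2, D 5, C 0.
B has the most first-place votes.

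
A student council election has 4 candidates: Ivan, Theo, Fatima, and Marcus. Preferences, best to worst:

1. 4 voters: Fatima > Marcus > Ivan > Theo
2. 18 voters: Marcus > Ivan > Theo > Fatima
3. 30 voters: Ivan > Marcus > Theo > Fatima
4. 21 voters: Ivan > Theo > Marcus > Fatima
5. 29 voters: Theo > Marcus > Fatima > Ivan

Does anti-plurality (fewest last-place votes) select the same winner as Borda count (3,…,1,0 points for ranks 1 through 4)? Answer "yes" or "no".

Anti-plurality — last-place votes: Ivan 29, Theo 4, Fatima 69, Marcus 0. Winner: Marcus.
Borda — scores: Ivan 193, Theo 177, Fatima 41, Marcus 201. Winner: Marcus.
The two methods agree.

yes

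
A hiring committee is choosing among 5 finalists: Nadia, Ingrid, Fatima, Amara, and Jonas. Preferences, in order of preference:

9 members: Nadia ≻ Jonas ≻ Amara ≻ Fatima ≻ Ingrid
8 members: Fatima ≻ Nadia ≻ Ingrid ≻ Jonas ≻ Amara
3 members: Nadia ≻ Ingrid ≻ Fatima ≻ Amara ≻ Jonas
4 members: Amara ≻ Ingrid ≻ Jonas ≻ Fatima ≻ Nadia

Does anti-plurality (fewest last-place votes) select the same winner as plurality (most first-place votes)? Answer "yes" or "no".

no

Anti-plurality — last-place votes: Nadia 4, Ingrid 9, Fatima 0, Amara 8, Jonas 3. Winner: Fatima.
Plurality — first-place votes: Nadia 12, Ingrid 0, Fatima 8, Amara 4, Jonas 0. Winner: Nadia.
The two methods disagree.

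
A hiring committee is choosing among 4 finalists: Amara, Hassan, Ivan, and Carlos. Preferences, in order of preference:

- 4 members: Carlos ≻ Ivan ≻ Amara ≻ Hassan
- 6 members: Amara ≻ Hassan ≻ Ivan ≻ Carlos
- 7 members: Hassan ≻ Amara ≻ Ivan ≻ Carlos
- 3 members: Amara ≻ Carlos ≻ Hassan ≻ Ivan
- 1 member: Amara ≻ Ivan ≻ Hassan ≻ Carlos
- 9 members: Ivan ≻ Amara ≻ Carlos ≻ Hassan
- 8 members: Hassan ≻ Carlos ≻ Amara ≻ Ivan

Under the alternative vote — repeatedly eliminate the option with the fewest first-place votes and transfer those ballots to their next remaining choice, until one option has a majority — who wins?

Round 1: Amara 10, Hassan 15, Ivan 9, Carlos 4. Eliminate Carlos.
Round 2: Amara 10, Hassan 15, Ivan 13. Eliminate Amara.
Round 3: Hassan 24, Ivan 14. Hassan has a majority.

Hassan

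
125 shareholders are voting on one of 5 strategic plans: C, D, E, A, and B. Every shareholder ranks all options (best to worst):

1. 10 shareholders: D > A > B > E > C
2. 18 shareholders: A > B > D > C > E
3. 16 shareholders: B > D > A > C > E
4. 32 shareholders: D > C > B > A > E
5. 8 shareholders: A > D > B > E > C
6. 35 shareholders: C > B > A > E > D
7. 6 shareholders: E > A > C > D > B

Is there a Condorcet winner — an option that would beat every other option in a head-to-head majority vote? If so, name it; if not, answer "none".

none

Checking pairwise contests:
D beats C 84–41.
A beats D 67–58.
C beats E 101–24.
C beats A 67–58.
C beats B 73–52.
Every option loses at least one head-to-head, so there is no Condorcet winner.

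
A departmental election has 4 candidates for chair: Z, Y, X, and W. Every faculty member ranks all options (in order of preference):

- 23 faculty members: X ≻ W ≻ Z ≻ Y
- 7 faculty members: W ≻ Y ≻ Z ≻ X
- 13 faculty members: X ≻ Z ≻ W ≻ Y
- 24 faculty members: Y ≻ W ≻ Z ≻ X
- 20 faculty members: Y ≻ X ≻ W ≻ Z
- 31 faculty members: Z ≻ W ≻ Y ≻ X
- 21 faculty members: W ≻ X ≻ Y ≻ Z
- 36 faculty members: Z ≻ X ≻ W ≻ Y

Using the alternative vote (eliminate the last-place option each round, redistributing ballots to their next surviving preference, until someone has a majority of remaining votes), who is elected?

Z

Round 1: Z 67, Y 44, X 36, W 28. Eliminate W.
Round 2: Z 67, Y 51, X 57. Eliminate Y.
Round 3: Z 98, X 77. Z has a majority.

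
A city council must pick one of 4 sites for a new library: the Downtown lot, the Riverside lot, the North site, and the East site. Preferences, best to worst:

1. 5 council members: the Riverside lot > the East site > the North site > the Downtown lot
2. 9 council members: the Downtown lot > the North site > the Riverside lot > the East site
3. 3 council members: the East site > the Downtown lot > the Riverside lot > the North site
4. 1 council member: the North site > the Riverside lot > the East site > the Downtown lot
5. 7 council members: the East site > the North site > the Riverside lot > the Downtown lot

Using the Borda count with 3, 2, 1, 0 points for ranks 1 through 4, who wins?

the East site

the Downtown lot: 5·0 + 9·3 + 3·2 + 1·0 + 7·0 = 33
the Riverside lot: 5·3 + 9·1 + 3·1 + 1·2 + 7·1 = 36
the North site: 5·1 + 9·2 + 3·0 + 1·3 + 7·2 = 40
the East site: 5·2 + 9·0 + 3·3 + 1·1 + 7·3 = 41
the East site has the highest Borda score (41).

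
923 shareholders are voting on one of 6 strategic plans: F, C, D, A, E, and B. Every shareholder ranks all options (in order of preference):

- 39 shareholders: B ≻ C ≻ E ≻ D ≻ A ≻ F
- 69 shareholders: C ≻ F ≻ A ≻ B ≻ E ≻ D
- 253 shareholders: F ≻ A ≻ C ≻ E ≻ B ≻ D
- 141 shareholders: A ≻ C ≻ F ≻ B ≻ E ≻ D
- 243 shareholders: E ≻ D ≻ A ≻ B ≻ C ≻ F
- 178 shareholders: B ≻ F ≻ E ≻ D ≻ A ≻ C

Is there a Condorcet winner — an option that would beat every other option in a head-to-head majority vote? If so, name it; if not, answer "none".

Checking pairwise contests:
C beats F 492–431.
A beats C 815–108.
F beats D 641–282.
F beats A 500–423.
F beats E 641–282.
F beats B 463–460.
Every option loses at least one head-to-head, so there is no Condorcet winner.

none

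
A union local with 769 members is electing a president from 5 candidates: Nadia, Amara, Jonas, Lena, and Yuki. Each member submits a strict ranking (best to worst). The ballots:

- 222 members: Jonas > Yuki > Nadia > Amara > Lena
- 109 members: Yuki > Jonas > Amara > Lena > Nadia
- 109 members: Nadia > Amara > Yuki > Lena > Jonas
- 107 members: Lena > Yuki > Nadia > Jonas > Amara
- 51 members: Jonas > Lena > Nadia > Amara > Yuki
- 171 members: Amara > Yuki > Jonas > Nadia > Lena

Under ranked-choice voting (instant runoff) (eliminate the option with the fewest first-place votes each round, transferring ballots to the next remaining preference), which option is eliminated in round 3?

Yuki

Round 1: Nadia 109, Amara 171, Jonas 273, Lena 107, Yuki 109. Eliminate Lena.
Round 2: Nadia 109, Amara 171, Jonas 273, Yuki 216. Eliminate Nadia.
Round 3: Amara 280, Jonas 273, Yuki 216. Eliminate Yuki.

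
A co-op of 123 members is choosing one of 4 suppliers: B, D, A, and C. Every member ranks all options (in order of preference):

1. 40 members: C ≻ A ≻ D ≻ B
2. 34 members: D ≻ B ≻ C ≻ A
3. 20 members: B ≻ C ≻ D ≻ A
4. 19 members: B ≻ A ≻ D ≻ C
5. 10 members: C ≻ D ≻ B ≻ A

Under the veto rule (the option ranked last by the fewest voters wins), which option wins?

Last-place votes: B 40, D 0, A 64, C 19.
D is ranked last by the fewest voters, so D wins.

D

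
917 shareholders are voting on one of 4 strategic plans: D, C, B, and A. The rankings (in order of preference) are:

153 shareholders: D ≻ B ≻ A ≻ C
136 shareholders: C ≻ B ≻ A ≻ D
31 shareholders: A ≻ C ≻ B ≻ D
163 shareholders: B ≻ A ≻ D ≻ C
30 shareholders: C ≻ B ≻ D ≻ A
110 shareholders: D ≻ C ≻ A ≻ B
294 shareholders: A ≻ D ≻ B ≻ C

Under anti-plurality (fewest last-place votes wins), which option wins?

Last-place votes: D 167, C 610, B 110, A 30.
A is ranked last by the fewest voters, so A wins.

A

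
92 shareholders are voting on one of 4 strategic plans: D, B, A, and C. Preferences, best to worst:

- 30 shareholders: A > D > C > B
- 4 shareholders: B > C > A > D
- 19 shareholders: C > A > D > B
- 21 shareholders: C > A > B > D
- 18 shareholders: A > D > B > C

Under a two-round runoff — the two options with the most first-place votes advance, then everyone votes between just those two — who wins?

Round 1 first-place votes: D 0, B 4, A 48, C 40.
A and C advance.
Runoff: A is preferred to C by 48 voters; C by 44.
A wins the runoff.

A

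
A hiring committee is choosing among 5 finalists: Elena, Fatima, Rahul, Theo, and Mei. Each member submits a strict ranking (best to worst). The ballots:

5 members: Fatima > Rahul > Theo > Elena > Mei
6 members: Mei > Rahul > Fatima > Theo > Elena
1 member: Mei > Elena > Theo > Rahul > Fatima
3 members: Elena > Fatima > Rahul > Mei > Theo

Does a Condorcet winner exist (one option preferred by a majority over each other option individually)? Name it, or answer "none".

Fatima

Fatima vs Elena: 11–4 for Fatima.
Fatima vs Rahul: 8–7 for Fatima.
Fatima vs Theo: 14–1 for Fatima.
Fatima vs Mei: 8–7 for Fatima.
Fatima beats every other option head-to-head.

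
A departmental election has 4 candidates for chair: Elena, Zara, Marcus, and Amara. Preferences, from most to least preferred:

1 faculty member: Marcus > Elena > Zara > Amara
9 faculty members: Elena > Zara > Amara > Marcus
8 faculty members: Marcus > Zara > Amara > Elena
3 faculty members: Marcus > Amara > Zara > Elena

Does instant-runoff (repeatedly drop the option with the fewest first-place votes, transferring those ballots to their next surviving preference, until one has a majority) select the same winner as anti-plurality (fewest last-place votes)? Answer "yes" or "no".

Instant-runoff — R1 Elena 9, Zara 0, Marcus 12, Amara 0 (Marcus winner). Winner: Marcus.
Anti-plurality — last-place votes: Elena 11, Zara 0, Marcus 9, Amara 1. Winner: Zara.
The two methods disagree.

no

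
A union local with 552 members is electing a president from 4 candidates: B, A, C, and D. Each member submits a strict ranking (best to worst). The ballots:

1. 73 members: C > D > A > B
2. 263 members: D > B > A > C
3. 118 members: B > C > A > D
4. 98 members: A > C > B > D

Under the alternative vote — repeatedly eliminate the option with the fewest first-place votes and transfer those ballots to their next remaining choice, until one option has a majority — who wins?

D

Round 1: B 118, A 98, C 73, D 263. Eliminate C.
Round 2: B 118, A 98, D 336. D has a majority.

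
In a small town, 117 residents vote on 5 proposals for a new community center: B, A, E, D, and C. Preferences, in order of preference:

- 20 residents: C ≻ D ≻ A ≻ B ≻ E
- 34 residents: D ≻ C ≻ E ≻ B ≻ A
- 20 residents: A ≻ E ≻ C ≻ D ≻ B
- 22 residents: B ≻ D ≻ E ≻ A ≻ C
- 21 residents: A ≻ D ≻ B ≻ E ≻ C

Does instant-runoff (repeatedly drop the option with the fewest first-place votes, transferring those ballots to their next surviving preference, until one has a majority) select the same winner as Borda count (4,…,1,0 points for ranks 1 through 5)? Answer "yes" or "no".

yes

Instant-runoff — R1 B 22, A 41, E 0, D 34, C 20 (E out); R2 B 22, A 41, D 34, C 20 (C out); R3 B 22, A 41, D 54 (B out); R4 A 41, D 76 (D winner). Winner: D.
Borda — scores: B 184, A 226, E 193, D 345, C 222. Winner: D.
The two methods agree.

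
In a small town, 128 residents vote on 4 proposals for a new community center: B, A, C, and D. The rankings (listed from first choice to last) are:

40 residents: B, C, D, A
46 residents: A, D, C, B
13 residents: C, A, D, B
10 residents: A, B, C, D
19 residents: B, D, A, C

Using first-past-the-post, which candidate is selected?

First-place votes: B 59, A 56, C 13, D 0.
B has the most first-place votes.

B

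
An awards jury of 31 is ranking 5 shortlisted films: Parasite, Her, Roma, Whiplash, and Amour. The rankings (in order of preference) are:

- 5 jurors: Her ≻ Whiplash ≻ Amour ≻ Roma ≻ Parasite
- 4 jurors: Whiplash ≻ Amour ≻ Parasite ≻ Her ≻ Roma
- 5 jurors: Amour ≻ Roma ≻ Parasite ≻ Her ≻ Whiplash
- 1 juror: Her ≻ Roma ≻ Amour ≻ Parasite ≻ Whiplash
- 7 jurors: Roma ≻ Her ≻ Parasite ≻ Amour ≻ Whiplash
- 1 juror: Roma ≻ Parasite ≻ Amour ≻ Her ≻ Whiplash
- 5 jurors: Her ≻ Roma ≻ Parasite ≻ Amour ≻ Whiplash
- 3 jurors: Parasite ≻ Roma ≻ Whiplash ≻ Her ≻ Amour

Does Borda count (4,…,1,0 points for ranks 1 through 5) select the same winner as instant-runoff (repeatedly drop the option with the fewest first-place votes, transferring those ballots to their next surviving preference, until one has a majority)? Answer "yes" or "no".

Borda — scores: Parasite 58, Her 78, Roma 79, Whiplash 37, Amour 58. Winner: Roma.
Instant-runoff — R1 Parasite 3, Her 11, Roma 8, Whiplash 4, Amour 5 (Parasite out); R2 Her 11, Roma 11, Whiplash 4, Amour 5 (Whiplash out); R3 Her 11, Roma 11, Amour 9 (Amour out); R4 Her 15, Roma 16 (Roma winner). Winner: Roma.
The two methods agree.

yes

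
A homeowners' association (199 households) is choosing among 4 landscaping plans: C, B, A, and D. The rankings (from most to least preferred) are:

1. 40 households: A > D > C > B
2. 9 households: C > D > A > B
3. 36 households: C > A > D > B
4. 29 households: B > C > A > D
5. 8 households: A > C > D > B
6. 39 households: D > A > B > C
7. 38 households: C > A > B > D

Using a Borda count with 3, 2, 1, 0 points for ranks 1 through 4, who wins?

C: 40·1 + 9·3 + 36·3 + 29·2 + 8·2 + 39·0 + 38·3 = 363
B: 40·0 + 9·0 + 36·0 + 29·3 + 8·0 + 39·1 + 38·1 = 164
A: 40·3 + 9·1 + 36·2 + 29·1 + 8·3 + 39·2 + 38·2 = 408
D: 40·2 + 9·2 + 36·1 + 29·0 + 8·1 + 39·3 + 38·0 = 259
A has the highest Borda score (408).

A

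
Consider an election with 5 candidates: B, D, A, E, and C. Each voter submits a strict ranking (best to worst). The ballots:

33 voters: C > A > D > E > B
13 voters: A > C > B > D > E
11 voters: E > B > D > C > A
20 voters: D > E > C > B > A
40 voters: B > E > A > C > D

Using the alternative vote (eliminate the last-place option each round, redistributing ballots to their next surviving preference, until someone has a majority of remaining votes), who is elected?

C

Round 1: B 40, D 20, A 13, E 11, C 33. Eliminate E.
Round 2: B 51, D 20, A 13, C 33. Eliminate A.
Round 3: B 51, D 20, C 46. Eliminate D.
Round 4: B 51, C 66. C has a majority.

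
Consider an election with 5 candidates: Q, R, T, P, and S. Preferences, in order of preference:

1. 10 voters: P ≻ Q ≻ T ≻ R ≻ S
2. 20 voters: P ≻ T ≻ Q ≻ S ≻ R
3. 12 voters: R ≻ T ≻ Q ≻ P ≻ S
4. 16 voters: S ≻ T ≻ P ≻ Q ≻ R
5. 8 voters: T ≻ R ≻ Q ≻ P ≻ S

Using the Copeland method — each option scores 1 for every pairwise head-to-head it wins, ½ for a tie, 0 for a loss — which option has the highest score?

Q: beats R and S; loses to T and P → score 2.
R: loses to Q, T, P, and S → score 0.
T: beats Q, R, P, and S → score 4.
P: beats Q, R, and S; loses to T → score 3.
S: beats R; loses to Q, T, and P → score 1.
T has the best pairwise record.

T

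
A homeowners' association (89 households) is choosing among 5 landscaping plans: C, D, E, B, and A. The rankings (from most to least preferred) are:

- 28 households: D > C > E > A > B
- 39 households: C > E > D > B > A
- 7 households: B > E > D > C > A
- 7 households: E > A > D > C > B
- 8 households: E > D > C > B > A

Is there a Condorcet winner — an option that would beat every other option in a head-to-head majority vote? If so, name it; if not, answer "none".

Checking pairwise contests:
D beats C 50–39.
E beats D 61–28.
C beats E 67–22.
C beats B 82–7.
C beats A 82–7.
Every option loses at least one head-to-head, so there is no Condorcet winner.

none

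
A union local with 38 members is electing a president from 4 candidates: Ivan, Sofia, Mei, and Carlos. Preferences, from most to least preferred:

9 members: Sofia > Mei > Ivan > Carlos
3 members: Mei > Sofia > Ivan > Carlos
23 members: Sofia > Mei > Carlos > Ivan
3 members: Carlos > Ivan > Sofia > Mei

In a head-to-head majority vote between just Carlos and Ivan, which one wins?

Voters preferring Carlos to Ivan: 26; preferring Ivan to Carlos: 12.
Carlos wins the head-to-head.

Carlos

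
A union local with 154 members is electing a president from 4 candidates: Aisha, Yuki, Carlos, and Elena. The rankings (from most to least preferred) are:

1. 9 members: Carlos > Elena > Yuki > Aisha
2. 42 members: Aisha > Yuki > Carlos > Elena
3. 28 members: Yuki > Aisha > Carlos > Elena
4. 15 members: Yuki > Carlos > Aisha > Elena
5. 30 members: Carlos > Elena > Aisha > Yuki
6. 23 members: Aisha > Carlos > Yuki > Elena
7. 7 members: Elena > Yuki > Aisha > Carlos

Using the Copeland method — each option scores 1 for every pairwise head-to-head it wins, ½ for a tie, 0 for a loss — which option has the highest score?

Aisha: beats Yuki, Carlos, and Elena → score 3.
Yuki: beats Carlos and Elena; loses to Aisha → score 2.
Carlos: beats Elena; loses to Aisha and Yuki → score 1.
Elena: loses to Aisha, Yuki, and Carlos → score 0.
Aisha has the best pairwise record.

Aisha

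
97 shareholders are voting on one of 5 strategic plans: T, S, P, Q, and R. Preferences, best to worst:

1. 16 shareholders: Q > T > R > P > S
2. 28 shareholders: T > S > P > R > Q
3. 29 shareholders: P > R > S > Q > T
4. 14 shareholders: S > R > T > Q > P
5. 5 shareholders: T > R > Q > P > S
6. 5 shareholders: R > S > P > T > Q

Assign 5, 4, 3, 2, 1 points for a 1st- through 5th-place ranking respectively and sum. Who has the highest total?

R

T: 16·4 + 28·5 + 29·1 + 14·3 + 5·5 + 5·2 = 310
S: 16·1 + 28·4 + 29·3 + 14·5 + 5·1 + 5·4 = 310
P: 16·2 + 28·3 + 29·5 + 14·1 + 5·2 + 5·3 = 300
Q: 16·5 + 28·1 + 29·2 + 14·2 + 5·3 + 5·1 = 214
R: 16·3 + 28·2 + 29·4 + 14·4 + 5·4 + 5·5 = 321
R has the highest Borda score (321).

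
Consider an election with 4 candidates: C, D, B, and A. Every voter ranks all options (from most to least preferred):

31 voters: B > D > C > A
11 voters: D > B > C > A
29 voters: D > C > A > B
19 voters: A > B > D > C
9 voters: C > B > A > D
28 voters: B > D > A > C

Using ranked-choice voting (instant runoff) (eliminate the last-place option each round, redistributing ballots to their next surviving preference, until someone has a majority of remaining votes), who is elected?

B

Round 1: C 9, D 40, B 59, A 19. Eliminate C.
Round 2: D 40, B 68, A 19. B has a majority.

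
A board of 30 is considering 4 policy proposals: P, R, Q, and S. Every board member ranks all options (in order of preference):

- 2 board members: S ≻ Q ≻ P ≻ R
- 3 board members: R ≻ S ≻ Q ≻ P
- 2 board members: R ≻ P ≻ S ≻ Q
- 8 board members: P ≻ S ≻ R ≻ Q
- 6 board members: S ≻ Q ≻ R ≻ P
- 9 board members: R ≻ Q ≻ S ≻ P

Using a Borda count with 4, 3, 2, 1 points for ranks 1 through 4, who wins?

P: 2·2 + 3·1 + 2·3 + 8·4 + 6·1 + 9·1 = 60
R: 2·1 + 3·4 + 2·4 + 8·2 + 6·2 + 9·4 = 86
Q: 2·3 + 3·2 + 2·1 + 8·1 + 6·3 + 9·3 = 67
S: 2·4 + 3·3 + 2·2 + 8·3 + 6·4 + 9·2 = 87
S has the highest Borda score (87).

S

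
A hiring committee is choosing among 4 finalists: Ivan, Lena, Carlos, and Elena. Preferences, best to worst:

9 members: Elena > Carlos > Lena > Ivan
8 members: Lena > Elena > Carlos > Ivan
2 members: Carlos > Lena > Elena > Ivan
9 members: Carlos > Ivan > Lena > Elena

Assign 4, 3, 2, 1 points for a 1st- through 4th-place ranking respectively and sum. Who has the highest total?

Ivan: 9·1 + 8·1 + 2·1 + 9·3 = 46
Lena: 9·2 + 8·4 + 2·3 + 9·2 = 74
Carlos: 9·3 + 8·2 + 2·4 + 9·4 = 87
Elena: 9·4 + 8·3 + 2·2 + 9·1 = 73
Carlos has the highest Borda score (87).

Carlos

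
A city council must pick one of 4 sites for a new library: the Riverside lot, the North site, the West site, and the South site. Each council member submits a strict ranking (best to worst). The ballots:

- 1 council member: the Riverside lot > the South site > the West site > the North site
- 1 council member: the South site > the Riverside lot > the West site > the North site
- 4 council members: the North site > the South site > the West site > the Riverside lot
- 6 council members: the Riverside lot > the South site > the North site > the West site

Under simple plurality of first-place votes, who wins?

First-place votes: the Riverside lot 7, the North site 4, the West site 0, the South site 1.
the Riverside lot has the most first-place votes.

the Riverside lot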